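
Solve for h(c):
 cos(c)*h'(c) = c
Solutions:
 h(c) = C1 + Integral(c/cos(c), c)


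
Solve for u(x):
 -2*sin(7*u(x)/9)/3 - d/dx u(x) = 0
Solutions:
 2*x/3 + 9*log(cos(7*u(x)/9) - 1)/14 - 9*log(cos(7*u(x)/9) + 1)/14 = C1


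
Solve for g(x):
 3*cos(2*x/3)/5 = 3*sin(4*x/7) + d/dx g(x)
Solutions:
 g(x) = C1 + 9*sin(2*x/3)/10 + 21*cos(4*x/7)/4


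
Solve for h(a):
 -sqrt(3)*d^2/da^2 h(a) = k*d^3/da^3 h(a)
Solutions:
 h(a) = C1 + C2*a + C3*exp(-sqrt(3)*a/k)


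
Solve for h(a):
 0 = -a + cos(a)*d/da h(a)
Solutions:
 h(a) = C1 + Integral(a/cos(a), a)


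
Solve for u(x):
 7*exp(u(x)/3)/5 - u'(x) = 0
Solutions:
 u(x) = 3*log(-1/(C1 + 7*x)) + 3*log(15)


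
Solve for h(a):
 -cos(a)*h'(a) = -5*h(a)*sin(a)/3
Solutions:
 h(a) = C1/cos(a)^(5/3)


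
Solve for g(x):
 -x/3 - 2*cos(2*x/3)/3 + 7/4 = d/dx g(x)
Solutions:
 g(x) = C1 - x^2/6 + 7*x/4 - sin(2*x/3)


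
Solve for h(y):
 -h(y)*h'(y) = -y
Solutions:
 h(y) = -sqrt(C1 + y^2)
 h(y) = sqrt(C1 + y^2)


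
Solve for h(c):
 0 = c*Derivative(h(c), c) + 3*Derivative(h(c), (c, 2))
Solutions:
 h(c) = C1 + C2*erf(sqrt(6)*c/6)


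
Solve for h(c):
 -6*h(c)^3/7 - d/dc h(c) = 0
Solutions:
 h(c) = -sqrt(14)*sqrt(-1/(C1 - 6*c))/2
 h(c) = sqrt(14)*sqrt(-1/(C1 - 6*c))/2


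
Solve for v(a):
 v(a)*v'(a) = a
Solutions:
 v(a) = -sqrt(C1 + a^2)
 v(a) = sqrt(C1 + a^2)


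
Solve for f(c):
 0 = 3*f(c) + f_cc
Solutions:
 f(c) = C1*sin(sqrt(3)*c) + C2*cos(sqrt(3)*c)


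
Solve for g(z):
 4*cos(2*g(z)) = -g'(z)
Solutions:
 g(z) = -asin((C1 + exp(16*z))/(C1 - exp(16*z)))/2 + pi/2
 g(z) = asin((C1 + exp(16*z))/(C1 - exp(16*z)))/2


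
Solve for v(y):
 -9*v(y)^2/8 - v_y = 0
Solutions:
 v(y) = 8/(C1 + 9*y)


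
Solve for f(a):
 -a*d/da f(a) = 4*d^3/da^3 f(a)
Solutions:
 f(a) = C1 + Integral(C2*airyai(-2^(1/3)*a/2) + C3*airybi(-2^(1/3)*a/2), a)


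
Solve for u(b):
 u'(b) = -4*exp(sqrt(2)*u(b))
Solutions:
 u(b) = sqrt(2)*(2*log(1/(C1 + 4*b)) - log(2))/4


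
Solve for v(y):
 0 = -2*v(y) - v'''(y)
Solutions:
 v(y) = C3*exp(-2^(1/3)*y) + (C1*sin(2^(1/3)*sqrt(3)*y/2) + C2*cos(2^(1/3)*sqrt(3)*y/2))*exp(2^(1/3)*y/2)


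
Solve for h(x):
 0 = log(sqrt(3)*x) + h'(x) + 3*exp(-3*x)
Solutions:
 h(x) = C1 - x*log(x) + x*(1 - log(3)/2) + exp(-3*x)


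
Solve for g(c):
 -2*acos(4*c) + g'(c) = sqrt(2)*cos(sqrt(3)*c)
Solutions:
 g(c) = C1 + 2*c*acos(4*c) - sqrt(1 - 16*c^2)/2 + sqrt(6)*sin(sqrt(3)*c)/3


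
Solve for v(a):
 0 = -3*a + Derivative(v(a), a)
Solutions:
 v(a) = C1 + 3*a^2/2


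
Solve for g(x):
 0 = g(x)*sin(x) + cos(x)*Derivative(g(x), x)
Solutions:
 g(x) = C1*cos(x)


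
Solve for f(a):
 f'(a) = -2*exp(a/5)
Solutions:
 f(a) = C1 - 10*exp(a/5)


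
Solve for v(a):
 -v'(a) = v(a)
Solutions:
 v(a) = C1*exp(-a)


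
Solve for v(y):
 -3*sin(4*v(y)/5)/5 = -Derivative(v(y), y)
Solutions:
 -3*y/5 + 5*log(cos(4*v(y)/5) - 1)/8 - 5*log(cos(4*v(y)/5) + 1)/8 = C1


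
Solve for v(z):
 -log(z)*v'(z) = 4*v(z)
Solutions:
 v(z) = C1*exp(-4*li(z))


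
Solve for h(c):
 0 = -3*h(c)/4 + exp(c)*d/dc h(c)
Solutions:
 h(c) = C1*exp(-3*exp(-c)/4)


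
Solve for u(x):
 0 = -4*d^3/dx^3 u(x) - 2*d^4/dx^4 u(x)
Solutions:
 u(x) = C1 + C2*x + C3*x^2 + C4*exp(-2*x)


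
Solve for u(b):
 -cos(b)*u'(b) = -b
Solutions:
 u(b) = C1 + Integral(b/cos(b), b)


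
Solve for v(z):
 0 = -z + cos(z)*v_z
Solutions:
 v(z) = C1 + Integral(z/cos(z), z)


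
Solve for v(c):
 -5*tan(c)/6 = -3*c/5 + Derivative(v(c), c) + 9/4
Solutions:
 v(c) = C1 + 3*c^2/10 - 9*c/4 + 5*log(cos(c))/6


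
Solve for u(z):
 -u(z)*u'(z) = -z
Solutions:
 u(z) = -sqrt(C1 + z^2)
 u(z) = sqrt(C1 + z^2)


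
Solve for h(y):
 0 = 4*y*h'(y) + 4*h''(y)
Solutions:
 h(y) = C1 + C2*erf(sqrt(2)*y/2)


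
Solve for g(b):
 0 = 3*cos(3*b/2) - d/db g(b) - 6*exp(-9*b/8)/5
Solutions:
 g(b) = C1 + 2*sin(3*b/2) + 16*exp(-9*b/8)/15


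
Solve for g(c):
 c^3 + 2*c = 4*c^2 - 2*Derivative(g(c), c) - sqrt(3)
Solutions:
 g(c) = C1 - c^4/8 + 2*c^3/3 - c^2/2 - sqrt(3)*c/2


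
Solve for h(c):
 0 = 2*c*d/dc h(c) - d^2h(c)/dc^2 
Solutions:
 h(c) = C1 + C2*erfi(c)


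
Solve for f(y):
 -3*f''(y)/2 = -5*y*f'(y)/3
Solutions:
 f(y) = C1 + C2*erfi(sqrt(5)*y/3)


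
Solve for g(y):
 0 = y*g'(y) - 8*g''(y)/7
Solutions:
 g(y) = C1 + C2*erfi(sqrt(7)*y/4)


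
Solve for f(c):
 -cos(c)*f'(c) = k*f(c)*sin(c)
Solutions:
 f(c) = C1*exp(k*log(cos(c)))


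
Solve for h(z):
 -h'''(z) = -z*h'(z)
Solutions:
 h(z) = C1 + Integral(C2*airyai(z) + C3*airybi(z), z)


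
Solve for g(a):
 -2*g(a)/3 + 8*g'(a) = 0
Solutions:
 g(a) = C1*exp(a/12)


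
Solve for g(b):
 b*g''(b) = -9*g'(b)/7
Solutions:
 g(b) = C1 + C2/b^(2/7)


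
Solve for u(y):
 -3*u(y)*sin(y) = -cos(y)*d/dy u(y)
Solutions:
 u(y) = C1/cos(y)^3


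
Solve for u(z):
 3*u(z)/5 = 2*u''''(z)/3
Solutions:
 u(z) = C1*exp(-10^(3/4)*sqrt(3)*z/10) + C2*exp(10^(3/4)*sqrt(3)*z/10) + C3*sin(10^(3/4)*sqrt(3)*z/10) + C4*cos(10^(3/4)*sqrt(3)*z/10)


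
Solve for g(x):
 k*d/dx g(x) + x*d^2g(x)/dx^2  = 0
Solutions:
 g(x) = C1 + x^(1 - re(k))*(C2*sin(log(x)*Abs(im(k))) + C3*cos(log(x)*im(k)))


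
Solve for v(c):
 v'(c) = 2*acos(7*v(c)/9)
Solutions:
 Integral(1/acos(7*_y/9), (_y, v(c))) = C1 + 2*c


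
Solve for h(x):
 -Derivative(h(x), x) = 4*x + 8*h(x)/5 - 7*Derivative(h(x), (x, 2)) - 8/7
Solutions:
 h(x) = C1*exp(x*(5 - sqrt(1145))/70) + C2*exp(x*(5 + sqrt(1145))/70) - 5*x/2 + 255/112


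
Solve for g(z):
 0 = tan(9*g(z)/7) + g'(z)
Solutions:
 g(z) = -7*asin(C1*exp(-9*z/7))/9 + 7*pi/9
 g(z) = 7*asin(C1*exp(-9*z/7))/9


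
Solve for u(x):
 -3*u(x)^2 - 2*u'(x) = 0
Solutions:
 u(x) = 2/(C1 + 3*x)


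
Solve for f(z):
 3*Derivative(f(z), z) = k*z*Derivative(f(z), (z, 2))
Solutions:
 f(z) = C1 + z^(((re(k) + 3)*re(k) + im(k)^2)/(re(k)^2 + im(k)^2))*(C2*sin(3*log(z)*Abs(im(k))/(re(k)^2 + im(k)^2)) + C3*cos(3*log(z)*im(k)/(re(k)^2 + im(k)^2)))


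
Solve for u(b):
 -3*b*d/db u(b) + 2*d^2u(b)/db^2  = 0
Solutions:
 u(b) = C1 + C2*erfi(sqrt(3)*b/2)


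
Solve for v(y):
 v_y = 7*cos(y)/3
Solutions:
 v(y) = C1 + 7*sin(y)/3


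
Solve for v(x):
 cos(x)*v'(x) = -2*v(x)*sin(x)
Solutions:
 v(x) = C1*cos(x)^2


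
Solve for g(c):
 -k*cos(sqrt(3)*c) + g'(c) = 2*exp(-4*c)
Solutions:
 g(c) = C1 + sqrt(3)*k*sin(sqrt(3)*c)/3 - exp(-4*c)/2


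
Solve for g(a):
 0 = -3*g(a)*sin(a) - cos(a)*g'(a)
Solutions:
 g(a) = C1*cos(a)^3


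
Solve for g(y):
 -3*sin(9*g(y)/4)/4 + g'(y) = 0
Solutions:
 -3*y/4 + 2*log(cos(9*g(y)/4) - 1)/9 - 2*log(cos(9*g(y)/4) + 1)/9 = C1


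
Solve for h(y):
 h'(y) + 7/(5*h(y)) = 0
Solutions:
 h(y) = -sqrt(C1 - 70*y)/5
 h(y) = sqrt(C1 - 70*y)/5


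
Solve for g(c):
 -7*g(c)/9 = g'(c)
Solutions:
 g(c) = C1*exp(-7*c/9)


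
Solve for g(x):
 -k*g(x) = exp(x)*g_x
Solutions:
 g(x) = C1*exp(k*exp(-x))


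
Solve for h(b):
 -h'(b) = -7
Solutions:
 h(b) = C1 + 7*b


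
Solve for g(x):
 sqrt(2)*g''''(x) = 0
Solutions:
 g(x) = C1 + C2*x + C3*x^2 + C4*x^3


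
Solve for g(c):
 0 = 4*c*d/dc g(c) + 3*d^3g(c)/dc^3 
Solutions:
 g(c) = C1 + Integral(C2*airyai(-6^(2/3)*c/3) + C3*airybi(-6^(2/3)*c/3), c)


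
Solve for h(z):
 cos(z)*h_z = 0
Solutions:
 h(z) = C1


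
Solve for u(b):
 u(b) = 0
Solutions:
 u(b) = 0


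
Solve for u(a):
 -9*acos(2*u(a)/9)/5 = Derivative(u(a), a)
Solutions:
 Integral(1/acos(2*_y/9), (_y, u(a))) = C1 - 9*a/5


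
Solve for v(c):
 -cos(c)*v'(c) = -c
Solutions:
 v(c) = C1 + Integral(c/cos(c), c)


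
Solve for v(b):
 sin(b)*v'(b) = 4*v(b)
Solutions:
 v(b) = C1*(cos(b)^2 - 2*cos(b) + 1)/(cos(b)^2 + 2*cos(b) + 1)


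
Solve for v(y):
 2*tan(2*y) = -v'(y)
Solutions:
 v(y) = C1 + log(cos(2*y))


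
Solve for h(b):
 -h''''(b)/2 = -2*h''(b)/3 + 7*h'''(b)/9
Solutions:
 h(b) = C1 + C2*b + C3*exp(b*(-7 + sqrt(157))/9) + C4*exp(-b*(7 + sqrt(157))/9)


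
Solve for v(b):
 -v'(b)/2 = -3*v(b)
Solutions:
 v(b) = C1*exp(6*b)


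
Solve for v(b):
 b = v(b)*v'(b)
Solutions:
 v(b) = -sqrt(C1 + b^2)
 v(b) = sqrt(C1 + b^2)


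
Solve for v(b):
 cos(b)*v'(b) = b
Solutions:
 v(b) = C1 + Integral(b/cos(b), b)


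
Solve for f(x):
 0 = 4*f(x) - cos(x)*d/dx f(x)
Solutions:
 f(x) = C1*(sin(x)^2 + 2*sin(x) + 1)/(sin(x)^2 - 2*sin(x) + 1)


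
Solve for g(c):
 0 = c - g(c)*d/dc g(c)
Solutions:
 g(c) = -sqrt(C1 + c^2)
 g(c) = sqrt(C1 + c^2)


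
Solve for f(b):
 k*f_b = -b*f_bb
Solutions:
 f(b) = C1 + b^(1 - re(k))*(C2*sin(log(b)*Abs(im(k))) + C3*cos(log(b)*im(k)))


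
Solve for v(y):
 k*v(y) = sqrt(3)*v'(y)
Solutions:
 v(y) = C1*exp(sqrt(3)*k*y/3)


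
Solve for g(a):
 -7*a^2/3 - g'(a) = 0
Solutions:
 g(a) = C1 - 7*a^3/9


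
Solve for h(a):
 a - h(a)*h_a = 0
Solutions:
 h(a) = -sqrt(C1 + a^2)
 h(a) = sqrt(C1 + a^2)


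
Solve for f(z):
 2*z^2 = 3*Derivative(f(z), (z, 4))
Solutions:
 f(z) = C1 + C2*z + C3*z^2 + C4*z^3 + z^6/540


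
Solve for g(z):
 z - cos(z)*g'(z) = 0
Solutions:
 g(z) = C1 + Integral(z/cos(z), z)


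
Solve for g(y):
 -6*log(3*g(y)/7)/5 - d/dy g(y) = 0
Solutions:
 5*Integral(1/(log(_y) - log(7) + log(3)), (_y, g(y)))/6 = C1 - y


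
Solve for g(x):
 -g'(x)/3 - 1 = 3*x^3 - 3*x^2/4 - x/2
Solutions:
 g(x) = C1 - 9*x^4/4 + 3*x^3/4 + 3*x^2/4 - 3*x


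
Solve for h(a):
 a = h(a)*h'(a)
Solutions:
 h(a) = -sqrt(C1 + a^2)
 h(a) = sqrt(C1 + a^2)


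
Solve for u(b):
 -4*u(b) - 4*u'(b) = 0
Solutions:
 u(b) = C1*exp(-b)


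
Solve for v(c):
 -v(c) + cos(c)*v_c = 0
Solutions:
 v(c) = C1*sqrt(sin(c) + 1)/sqrt(sin(c) - 1)


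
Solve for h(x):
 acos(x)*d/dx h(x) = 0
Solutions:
 h(x) = C1


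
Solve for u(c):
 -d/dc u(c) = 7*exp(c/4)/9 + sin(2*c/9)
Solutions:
 u(c) = C1 - 28*exp(c/4)/9 + 9*cos(2*c/9)/2


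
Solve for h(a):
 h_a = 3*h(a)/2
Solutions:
 h(a) = C1*exp(3*a/2)


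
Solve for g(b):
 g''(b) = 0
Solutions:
 g(b) = C1 + C2*b


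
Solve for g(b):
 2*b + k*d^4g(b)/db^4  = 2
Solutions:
 g(b) = C1 + C2*b + C3*b^2 + C4*b^3 - b^5/(60*k) + b^4/(12*k)


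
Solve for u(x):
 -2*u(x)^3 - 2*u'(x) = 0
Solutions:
 u(x) = -sqrt(2)*sqrt(-1/(C1 - x))/2
 u(x) = sqrt(2)*sqrt(-1/(C1 - x))/2


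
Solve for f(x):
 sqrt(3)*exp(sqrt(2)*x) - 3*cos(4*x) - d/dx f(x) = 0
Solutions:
 f(x) = C1 + sqrt(6)*exp(sqrt(2)*x)/2 - 3*sin(4*x)/4


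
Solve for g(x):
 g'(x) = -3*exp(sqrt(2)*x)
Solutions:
 g(x) = C1 - 3*sqrt(2)*exp(sqrt(2)*x)/2


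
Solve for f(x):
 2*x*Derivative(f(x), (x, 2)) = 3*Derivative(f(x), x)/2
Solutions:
 f(x) = C1 + C2*x^(7/4)


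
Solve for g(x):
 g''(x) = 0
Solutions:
 g(x) = C1 + C2*x


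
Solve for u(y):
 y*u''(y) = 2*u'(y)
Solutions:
 u(y) = C1 + C2*y^3


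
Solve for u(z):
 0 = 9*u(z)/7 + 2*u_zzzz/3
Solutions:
 u(z) = (C1*sin(2^(1/4)*21^(3/4)*z/14) + C2*cos(2^(1/4)*21^(3/4)*z/14))*exp(-2^(1/4)*21^(3/4)*z/14) + (C3*sin(2^(1/4)*21^(3/4)*z/14) + C4*cos(2^(1/4)*21^(3/4)*z/14))*exp(2^(1/4)*21^(3/4)*z/14)


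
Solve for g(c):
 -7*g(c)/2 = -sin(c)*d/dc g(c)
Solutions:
 g(c) = C1*(cos(c) - 1)^(7/4)/(cos(c) + 1)^(7/4)


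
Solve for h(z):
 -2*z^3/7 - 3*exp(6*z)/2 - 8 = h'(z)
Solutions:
 h(z) = C1 - z^4/14 - 8*z - exp(6*z)/4


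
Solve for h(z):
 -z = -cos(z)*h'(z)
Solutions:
 h(z) = C1 + Integral(z/cos(z), z)


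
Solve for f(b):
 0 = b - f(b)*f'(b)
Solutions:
 f(b) = -sqrt(C1 + b^2)
 f(b) = sqrt(C1 + b^2)


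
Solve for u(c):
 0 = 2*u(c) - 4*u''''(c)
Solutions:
 u(c) = C1*exp(-2^(3/4)*c/2) + C2*exp(2^(3/4)*c/2) + C3*sin(2^(3/4)*c/2) + C4*cos(2^(3/4)*c/2)


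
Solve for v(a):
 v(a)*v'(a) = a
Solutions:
 v(a) = -sqrt(C1 + a^2)
 v(a) = sqrt(C1 + a^2)


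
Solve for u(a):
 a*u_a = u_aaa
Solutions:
 u(a) = C1 + Integral(C2*airyai(a) + C3*airybi(a), a)


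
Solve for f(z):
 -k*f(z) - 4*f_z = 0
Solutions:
 f(z) = C1*exp(-k*z/4)


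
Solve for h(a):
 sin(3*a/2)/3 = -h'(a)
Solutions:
 h(a) = C1 + 2*cos(3*a/2)/9


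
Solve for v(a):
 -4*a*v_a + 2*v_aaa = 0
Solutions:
 v(a) = C1 + Integral(C2*airyai(2^(1/3)*a) + C3*airybi(2^(1/3)*a), a)


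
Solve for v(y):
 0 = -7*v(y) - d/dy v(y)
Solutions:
 v(y) = C1*exp(-7*y)


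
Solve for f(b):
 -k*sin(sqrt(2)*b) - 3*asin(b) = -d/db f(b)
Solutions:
 f(b) = C1 + 3*b*asin(b) - sqrt(2)*k*cos(sqrt(2)*b)/2 + 3*sqrt(1 - b^2)


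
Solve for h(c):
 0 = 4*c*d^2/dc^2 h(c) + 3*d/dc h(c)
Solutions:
 h(c) = C1 + C2*c^(1/4)


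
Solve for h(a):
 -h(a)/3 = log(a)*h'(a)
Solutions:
 h(a) = C1*exp(-li(a)/3)


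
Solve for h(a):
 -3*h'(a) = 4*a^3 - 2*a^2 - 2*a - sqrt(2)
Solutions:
 h(a) = C1 - a^4/3 + 2*a^3/9 + a^2/3 + sqrt(2)*a/3


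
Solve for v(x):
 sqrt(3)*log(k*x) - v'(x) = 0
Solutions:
 v(x) = C1 + sqrt(3)*x*log(k*x) - sqrt(3)*x


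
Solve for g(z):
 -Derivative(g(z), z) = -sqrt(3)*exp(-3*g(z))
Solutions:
 g(z) = log(C1 + 3*sqrt(3)*z)/3
 g(z) = log((-3^(1/3) - 3^(5/6)*I)*(C1 + sqrt(3)*z)^(1/3)/2)
 g(z) = log((-3^(1/3) + 3^(5/6)*I)*(C1 + sqrt(3)*z)^(1/3)/2)


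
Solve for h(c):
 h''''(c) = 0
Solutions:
 h(c) = C1 + C2*c + C3*c^2 + C4*c^3


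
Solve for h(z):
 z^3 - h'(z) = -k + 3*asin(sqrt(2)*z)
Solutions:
 h(z) = C1 + k*z + z^4/4 - 3*z*asin(sqrt(2)*z) - 3*sqrt(2)*sqrt(1 - 2*z^2)/2


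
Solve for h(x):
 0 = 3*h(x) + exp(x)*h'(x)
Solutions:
 h(x) = C1*exp(3*exp(-x))


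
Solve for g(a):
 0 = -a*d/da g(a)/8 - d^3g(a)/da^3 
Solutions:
 g(a) = C1 + Integral(C2*airyai(-a/2) + C3*airybi(-a/2), a)


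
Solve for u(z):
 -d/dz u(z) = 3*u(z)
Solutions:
 u(z) = C1*exp(-3*z)


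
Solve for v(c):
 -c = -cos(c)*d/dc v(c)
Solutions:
 v(c) = C1 + Integral(c/cos(c), c)


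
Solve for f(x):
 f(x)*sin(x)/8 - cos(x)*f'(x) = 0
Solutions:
 f(x) = C1/cos(x)^(1/8)


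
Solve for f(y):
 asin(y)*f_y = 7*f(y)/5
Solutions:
 f(y) = C1*exp(7*Integral(1/asin(y), y)/5)


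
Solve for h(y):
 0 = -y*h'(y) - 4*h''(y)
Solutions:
 h(y) = C1 + C2*erf(sqrt(2)*y/4)


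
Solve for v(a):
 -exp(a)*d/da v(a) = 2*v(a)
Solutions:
 v(a) = C1*exp(2*exp(-a))


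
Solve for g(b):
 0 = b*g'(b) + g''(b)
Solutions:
 g(b) = C1 + C2*erf(sqrt(2)*b/2)


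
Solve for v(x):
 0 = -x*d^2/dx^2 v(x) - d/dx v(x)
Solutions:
 v(x) = C1 + C2*log(x)


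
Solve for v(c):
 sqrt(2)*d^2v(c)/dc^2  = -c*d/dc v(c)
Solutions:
 v(c) = C1 + C2*erf(2^(1/4)*c/2)


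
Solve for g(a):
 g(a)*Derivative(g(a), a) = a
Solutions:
 g(a) = -sqrt(C1 + a^2)
 g(a) = sqrt(C1 + a^2)


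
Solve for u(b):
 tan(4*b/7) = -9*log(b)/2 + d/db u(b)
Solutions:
 u(b) = C1 + 9*b*log(b)/2 - 9*b/2 - 7*log(cos(4*b/7))/4


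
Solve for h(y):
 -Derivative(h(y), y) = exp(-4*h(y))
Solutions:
 h(y) = log(-I*(C1 - 4*y)^(1/4))
 h(y) = log(I*(C1 - 4*y)^(1/4))
 h(y) = log(-(C1 - 4*y)^(1/4))
 h(y) = log(C1 - 4*y)/4


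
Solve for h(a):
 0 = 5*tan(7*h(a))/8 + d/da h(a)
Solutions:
 h(a) = -asin(C1*exp(-35*a/8))/7 + pi/7
 h(a) = asin(C1*exp(-35*a/8))/7


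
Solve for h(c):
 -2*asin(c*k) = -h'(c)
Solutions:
 h(c) = C1 + 2*Piecewise((c*asin(c*k) + sqrt(-c^2*k^2 + 1)/k, Ne(k, 0)), (0, True))


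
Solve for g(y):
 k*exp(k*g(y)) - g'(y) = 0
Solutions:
 g(y) = Piecewise((log(-1/(C1*k + k^2*y))/k, Ne(k, 0)), (nan, True))
 g(y) = Piecewise((C1 + k*y, Eq(k, 0)), (nan, True))


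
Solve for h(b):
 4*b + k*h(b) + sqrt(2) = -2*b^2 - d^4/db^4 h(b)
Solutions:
 h(b) = C1*exp(-b*(-k)^(1/4)) + C2*exp(b*(-k)^(1/4)) + C3*exp(-I*b*(-k)^(1/4)) + C4*exp(I*b*(-k)^(1/4)) - 2*b^2/k - 4*b/k - sqrt(2)/k


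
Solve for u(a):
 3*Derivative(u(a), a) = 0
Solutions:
 u(a) = C1


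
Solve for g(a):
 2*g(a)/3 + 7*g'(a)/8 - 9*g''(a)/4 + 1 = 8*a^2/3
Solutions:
 g(a) = C1*exp(a*(7 - sqrt(433))/36) + C2*exp(a*(7 + sqrt(433))/36) + 4*a^2 - 21*a/2 + 1257/32


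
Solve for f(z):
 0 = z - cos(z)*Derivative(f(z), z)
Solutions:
 f(z) = C1 + Integral(z/cos(z), z)


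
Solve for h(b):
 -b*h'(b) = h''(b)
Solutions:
 h(b) = C1 + C2*erf(sqrt(2)*b/2)


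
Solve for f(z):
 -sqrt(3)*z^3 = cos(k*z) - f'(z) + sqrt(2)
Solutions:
 f(z) = C1 + sqrt(3)*z^4/4 + sqrt(2)*z + sin(k*z)/k


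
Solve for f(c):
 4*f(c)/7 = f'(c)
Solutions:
 f(c) = C1*exp(4*c/7)


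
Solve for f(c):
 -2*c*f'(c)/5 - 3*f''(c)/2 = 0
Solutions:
 f(c) = C1 + C2*erf(sqrt(30)*c/15)


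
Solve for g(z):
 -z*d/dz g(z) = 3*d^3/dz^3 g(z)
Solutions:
 g(z) = C1 + Integral(C2*airyai(-3^(2/3)*z/3) + C3*airybi(-3^(2/3)*z/3), z)


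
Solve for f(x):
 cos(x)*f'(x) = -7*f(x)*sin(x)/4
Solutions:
 f(x) = C1*cos(x)^(7/4)


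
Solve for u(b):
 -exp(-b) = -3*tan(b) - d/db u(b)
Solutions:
 u(b) = C1 - 3*log(tan(b)^2 + 1)/2 - exp(-b)


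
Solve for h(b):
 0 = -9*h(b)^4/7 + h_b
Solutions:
 h(b) = 7^(1/3)*(-1/(C1 + 27*b))^(1/3)
 h(b) = 7^(1/3)*(-1/(C1 + 9*b))^(1/3)*(-3^(2/3) - 3*3^(1/6)*I)/6
 h(b) = 7^(1/3)*(-1/(C1 + 9*b))^(1/3)*(-3^(2/3) + 3*3^(1/6)*I)/6


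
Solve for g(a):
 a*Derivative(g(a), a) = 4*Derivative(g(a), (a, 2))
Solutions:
 g(a) = C1 + C2*erfi(sqrt(2)*a/4)


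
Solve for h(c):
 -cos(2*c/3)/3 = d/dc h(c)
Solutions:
 h(c) = C1 - sin(2*c/3)/2


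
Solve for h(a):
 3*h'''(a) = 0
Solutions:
 h(a) = C1 + C2*a + C3*a^2


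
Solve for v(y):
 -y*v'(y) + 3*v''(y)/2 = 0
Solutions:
 v(y) = C1 + C2*erfi(sqrt(3)*y/3)


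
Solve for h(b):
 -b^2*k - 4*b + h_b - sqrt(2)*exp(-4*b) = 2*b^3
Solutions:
 h(b) = C1 + b^4/2 + b^3*k/3 + 2*b^2 - sqrt(2)*exp(-4*b)/4


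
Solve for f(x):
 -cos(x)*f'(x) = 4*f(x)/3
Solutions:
 f(x) = C1*(sin(x) - 1)^(2/3)/(sin(x) + 1)^(2/3)


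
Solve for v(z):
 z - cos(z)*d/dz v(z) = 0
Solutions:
 v(z) = C1 + Integral(z/cos(z), z)


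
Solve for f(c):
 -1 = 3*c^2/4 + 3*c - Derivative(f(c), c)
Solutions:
 f(c) = C1 + c^3/4 + 3*c^2/2 + c


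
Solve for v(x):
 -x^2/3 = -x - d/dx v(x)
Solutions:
 v(x) = C1 + x^3/9 - x^2/2


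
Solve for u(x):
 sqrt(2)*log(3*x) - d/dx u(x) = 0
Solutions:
 u(x) = C1 + sqrt(2)*x*log(x) - sqrt(2)*x + sqrt(2)*x*log(3)


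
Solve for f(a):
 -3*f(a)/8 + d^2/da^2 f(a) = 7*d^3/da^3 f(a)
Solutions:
 f(a) = C1*exp(a*(8*2^(1/3)/(63*sqrt(3937) + 3953)^(1/3) + 8 + 2^(2/3)*(63*sqrt(3937) + 3953)^(1/3))/168)*sin(2^(1/3)*sqrt(3)*a*(-2^(1/3)*(63*sqrt(3937) + 3953)^(1/3) + 8/(63*sqrt(3937) + 3953)^(1/3))/168) + C2*exp(a*(8*2^(1/3)/(63*sqrt(3937) + 3953)^(1/3) + 8 + 2^(2/3)*(63*sqrt(3937) + 3953)^(1/3))/168)*cos(2^(1/3)*sqrt(3)*a*(-2^(1/3)*(63*sqrt(3937) + 3953)^(1/3) + 8/(63*sqrt(3937) + 3953)^(1/3))/168) + C3*exp(a*(-2^(2/3)*(63*sqrt(3937) + 3953)^(1/3) - 8*2^(1/3)/(63*sqrt(3937) + 3953)^(1/3) + 4)/84)


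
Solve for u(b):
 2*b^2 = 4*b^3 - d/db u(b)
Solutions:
 u(b) = C1 + b^4 - 2*b^3/3


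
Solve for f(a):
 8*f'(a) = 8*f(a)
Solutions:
 f(a) = C1*exp(a)


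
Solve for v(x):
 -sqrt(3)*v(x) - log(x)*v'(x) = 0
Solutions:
 v(x) = C1*exp(-sqrt(3)*li(x))


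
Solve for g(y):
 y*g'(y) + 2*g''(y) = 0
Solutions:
 g(y) = C1 + C2*erf(y/2)


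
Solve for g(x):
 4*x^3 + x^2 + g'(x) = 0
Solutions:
 g(x) = C1 - x^4 - x^3/3


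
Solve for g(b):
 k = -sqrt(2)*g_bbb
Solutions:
 g(b) = C1 + C2*b + C3*b^2 - sqrt(2)*b^3*k/12


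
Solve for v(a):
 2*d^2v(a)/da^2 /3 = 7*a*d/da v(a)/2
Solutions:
 v(a) = C1 + C2*erfi(sqrt(42)*a/4)


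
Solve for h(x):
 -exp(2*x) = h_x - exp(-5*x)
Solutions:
 h(x) = C1 - exp(2*x)/2 - exp(-5*x)/5


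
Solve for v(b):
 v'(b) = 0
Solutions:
 v(b) = C1


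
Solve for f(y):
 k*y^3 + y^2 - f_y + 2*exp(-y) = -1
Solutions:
 f(y) = C1 + k*y^4/4 + y^3/3 + y - 2*exp(-y)


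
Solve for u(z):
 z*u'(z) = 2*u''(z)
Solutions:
 u(z) = C1 + C2*erfi(z/2)


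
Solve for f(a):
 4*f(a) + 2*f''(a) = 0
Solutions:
 f(a) = C1*sin(sqrt(2)*a) + C2*cos(sqrt(2)*a)


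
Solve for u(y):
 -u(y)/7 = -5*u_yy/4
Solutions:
 u(y) = C1*exp(-2*sqrt(35)*y/35) + C2*exp(2*sqrt(35)*y/35)


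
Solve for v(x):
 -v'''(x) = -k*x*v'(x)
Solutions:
 v(x) = C1 + Integral(C2*airyai(k^(1/3)*x) + C3*airybi(k^(1/3)*x), x)


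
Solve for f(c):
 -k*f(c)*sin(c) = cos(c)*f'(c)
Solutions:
 f(c) = C1*exp(k*log(cos(c)))


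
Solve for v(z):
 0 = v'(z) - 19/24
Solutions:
 v(z) = C1 + 19*z/24


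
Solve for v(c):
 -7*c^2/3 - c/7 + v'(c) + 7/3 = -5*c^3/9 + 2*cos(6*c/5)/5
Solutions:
 v(c) = C1 - 5*c^4/36 + 7*c^3/9 + c^2/14 - 7*c/3 + sin(6*c/5)/3


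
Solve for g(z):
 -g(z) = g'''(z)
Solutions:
 g(z) = C3*exp(-z) + (C1*sin(sqrt(3)*z/2) + C2*cos(sqrt(3)*z/2))*exp(z/2)


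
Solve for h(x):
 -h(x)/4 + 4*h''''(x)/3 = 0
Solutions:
 h(x) = C1*exp(-3^(1/4)*x/2) + C2*exp(3^(1/4)*x/2) + C3*sin(3^(1/4)*x/2) + C4*cos(3^(1/4)*x/2)


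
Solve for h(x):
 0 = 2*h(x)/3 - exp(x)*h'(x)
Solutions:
 h(x) = C1*exp(-2*exp(-x)/3)


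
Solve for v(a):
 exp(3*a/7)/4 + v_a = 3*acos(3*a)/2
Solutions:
 v(a) = C1 + 3*a*acos(3*a)/2 - sqrt(1 - 9*a^2)/2 - 7*exp(3*a/7)/12


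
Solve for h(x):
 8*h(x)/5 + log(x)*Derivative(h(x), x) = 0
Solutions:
 h(x) = C1*exp(-8*li(x)/5)


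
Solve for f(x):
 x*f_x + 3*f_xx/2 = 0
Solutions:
 f(x) = C1 + C2*erf(sqrt(3)*x/3)


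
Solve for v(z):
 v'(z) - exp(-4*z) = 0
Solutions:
 v(z) = C1 - exp(-4*z)/4


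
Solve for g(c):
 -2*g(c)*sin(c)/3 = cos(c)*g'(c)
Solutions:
 g(c) = C1*cos(c)^(2/3)


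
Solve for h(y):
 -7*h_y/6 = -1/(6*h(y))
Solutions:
 h(y) = -sqrt(C1 + 14*y)/7
 h(y) = sqrt(C1 + 14*y)/7


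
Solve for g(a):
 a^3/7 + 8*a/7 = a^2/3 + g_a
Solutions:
 g(a) = C1 + a^4/28 - a^3/9 + 4*a^2/7


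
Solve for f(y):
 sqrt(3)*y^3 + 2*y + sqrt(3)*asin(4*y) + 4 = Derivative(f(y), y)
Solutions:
 f(y) = C1 + sqrt(3)*y^4/4 + y^2 + 4*y + sqrt(3)*(y*asin(4*y) + sqrt(1 - 16*y^2)/4)


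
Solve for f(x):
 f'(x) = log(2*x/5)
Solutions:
 f(x) = C1 + x*log(x) - x + x*log(2/5)


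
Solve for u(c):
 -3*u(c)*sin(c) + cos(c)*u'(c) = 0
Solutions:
 u(c) = C1/cos(c)^3


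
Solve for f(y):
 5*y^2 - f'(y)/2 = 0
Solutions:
 f(y) = C1 + 10*y^3/3


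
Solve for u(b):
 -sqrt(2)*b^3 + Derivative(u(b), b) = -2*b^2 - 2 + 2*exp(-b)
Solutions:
 u(b) = C1 + sqrt(2)*b^4/4 - 2*b^3/3 - 2*b - 2*exp(-b)


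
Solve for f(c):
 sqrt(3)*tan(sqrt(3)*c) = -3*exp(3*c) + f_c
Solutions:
 f(c) = C1 + exp(3*c) - log(cos(sqrt(3)*c))


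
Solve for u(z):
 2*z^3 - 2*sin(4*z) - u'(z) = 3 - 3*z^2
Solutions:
 u(z) = C1 + z^4/2 + z^3 - 3*z + cos(4*z)/2


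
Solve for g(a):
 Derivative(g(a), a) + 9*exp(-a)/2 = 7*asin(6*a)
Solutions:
 g(a) = C1 + 7*a*asin(6*a) + 7*sqrt(1 - 36*a^2)/6 + 9*exp(-a)/2


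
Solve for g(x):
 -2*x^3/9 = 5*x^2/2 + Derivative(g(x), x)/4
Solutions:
 g(x) = C1 - 2*x^4/9 - 10*x^3/3


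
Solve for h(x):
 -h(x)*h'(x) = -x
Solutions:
 h(x) = -sqrt(C1 + x^2)
 h(x) = sqrt(C1 + x^2)


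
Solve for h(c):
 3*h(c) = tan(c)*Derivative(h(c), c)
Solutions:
 h(c) = C1*sin(c)^3


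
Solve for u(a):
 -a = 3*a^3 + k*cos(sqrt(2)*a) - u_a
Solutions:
 u(a) = C1 + 3*a^4/4 + a^2/2 + sqrt(2)*k*sin(sqrt(2)*a)/2


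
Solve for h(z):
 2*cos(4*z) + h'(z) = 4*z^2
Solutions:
 h(z) = C1 + 4*z^3/3 - sin(4*z)/2


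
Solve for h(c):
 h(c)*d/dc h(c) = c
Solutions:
 h(c) = -sqrt(C1 + c^2)
 h(c) = sqrt(C1 + c^2)


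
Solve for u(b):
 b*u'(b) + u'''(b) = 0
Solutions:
 u(b) = C1 + Integral(C2*airyai(-b) + C3*airybi(-b), b)


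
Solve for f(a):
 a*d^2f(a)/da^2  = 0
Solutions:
 f(a) = C1 + C2*a


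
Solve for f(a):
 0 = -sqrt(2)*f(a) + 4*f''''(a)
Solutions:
 f(a) = C1*exp(-2^(5/8)*a/2) + C2*exp(2^(5/8)*a/2) + C3*sin(2^(5/8)*a/2) + C4*cos(2^(5/8)*a/2)


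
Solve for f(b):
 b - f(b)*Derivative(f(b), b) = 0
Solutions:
 f(b) = -sqrt(C1 + b^2)
 f(b) = sqrt(C1 + b^2)


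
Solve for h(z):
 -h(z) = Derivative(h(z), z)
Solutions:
 h(z) = C1*exp(-z)


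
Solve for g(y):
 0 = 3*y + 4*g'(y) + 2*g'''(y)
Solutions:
 g(y) = C1 + C2*sin(sqrt(2)*y) + C3*cos(sqrt(2)*y) - 3*y^2/8


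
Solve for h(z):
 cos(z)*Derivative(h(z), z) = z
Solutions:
 h(z) = C1 + Integral(z/cos(z), z)


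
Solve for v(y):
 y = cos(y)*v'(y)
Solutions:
 v(y) = C1 + Integral(y/cos(y), y)


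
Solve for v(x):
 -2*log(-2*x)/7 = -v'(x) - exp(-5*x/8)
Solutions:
 v(x) = C1 + 2*x*log(-x)/7 + 2*x*(-1 + log(2))/7 + 8*exp(-5*x/8)/5


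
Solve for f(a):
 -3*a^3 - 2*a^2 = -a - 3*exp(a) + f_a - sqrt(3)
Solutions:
 f(a) = C1 - 3*a^4/4 - 2*a^3/3 + a^2/2 + sqrt(3)*a + 3*exp(a)


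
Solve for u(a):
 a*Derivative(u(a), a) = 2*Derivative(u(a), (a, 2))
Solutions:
 u(a) = C1 + C2*erfi(a/2)


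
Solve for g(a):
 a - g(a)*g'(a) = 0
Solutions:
 g(a) = -sqrt(C1 + a^2)
 g(a) = sqrt(C1 + a^2)


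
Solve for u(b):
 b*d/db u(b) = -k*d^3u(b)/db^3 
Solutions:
 u(b) = C1 + Integral(C2*airyai(b*(-1/k)^(1/3)) + C3*airybi(b*(-1/k)^(1/3)), b)


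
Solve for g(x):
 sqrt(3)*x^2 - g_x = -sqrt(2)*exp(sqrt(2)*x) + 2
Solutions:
 g(x) = C1 + sqrt(3)*x^3/3 - 2*x + exp(sqrt(2)*x)


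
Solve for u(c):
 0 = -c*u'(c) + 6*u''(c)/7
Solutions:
 u(c) = C1 + C2*erfi(sqrt(21)*c/6)


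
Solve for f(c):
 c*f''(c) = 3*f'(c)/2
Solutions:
 f(c) = C1 + C2*c^(5/2)


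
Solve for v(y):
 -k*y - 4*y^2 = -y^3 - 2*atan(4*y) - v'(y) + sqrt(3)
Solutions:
 v(y) = C1 + k*y^2/2 - y^4/4 + 4*y^3/3 - 2*y*atan(4*y) + sqrt(3)*y + log(16*y^2 + 1)/4


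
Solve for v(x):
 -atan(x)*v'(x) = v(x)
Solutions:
 v(x) = C1*exp(-Integral(1/atan(x), x))


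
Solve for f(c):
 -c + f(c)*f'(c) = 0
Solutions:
 f(c) = -sqrt(C1 + c^2)
 f(c) = sqrt(C1 + c^2)


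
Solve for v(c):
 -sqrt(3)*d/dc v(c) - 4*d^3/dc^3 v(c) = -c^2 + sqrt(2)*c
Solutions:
 v(c) = C1 + C2*sin(3^(1/4)*c/2) + C3*cos(3^(1/4)*c/2) + sqrt(3)*c^3/9 - sqrt(6)*c^2/6 - 8*c/3


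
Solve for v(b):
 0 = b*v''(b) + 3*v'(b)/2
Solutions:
 v(b) = C1 + C2/sqrt(b)


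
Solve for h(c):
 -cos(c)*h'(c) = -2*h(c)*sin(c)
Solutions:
 h(c) = C1/cos(c)^2


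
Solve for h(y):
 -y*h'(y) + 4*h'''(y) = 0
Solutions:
 h(y) = C1 + Integral(C2*airyai(2^(1/3)*y/2) + C3*airybi(2^(1/3)*y/2), y)


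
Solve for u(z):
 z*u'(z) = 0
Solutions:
 u(z) = C1


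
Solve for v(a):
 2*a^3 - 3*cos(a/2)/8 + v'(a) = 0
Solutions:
 v(a) = C1 - a^4/2 + 3*sin(a/2)/4


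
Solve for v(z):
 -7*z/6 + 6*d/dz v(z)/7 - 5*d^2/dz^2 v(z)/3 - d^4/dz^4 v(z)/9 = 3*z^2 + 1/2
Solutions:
 v(z) = C1 + C2*exp(7^(1/3)*z*(-7^(1/3)*(27 + sqrt(6854))^(1/3) + 35/(27 + sqrt(6854))^(1/3))/14)*sin(sqrt(3)*7^(1/3)*z*(35/(27 + sqrt(6854))^(1/3) + 7^(1/3)*(27 + sqrt(6854))^(1/3))/14) + C3*exp(7^(1/3)*z*(-7^(1/3)*(27 + sqrt(6854))^(1/3) + 35/(27 + sqrt(6854))^(1/3))/14)*cos(sqrt(3)*7^(1/3)*z*(35/(27 + sqrt(6854))^(1/3) + 7^(1/3)*(27 + sqrt(6854))^(1/3))/14) + C4*exp(7^(1/3)*z*(-5/(27 + sqrt(6854))^(1/3) + 7^(1/3)*(27 + sqrt(6854))^(1/3)/7)) + 7*z^3/6 + 539*z^2/72 + 19243*z/648


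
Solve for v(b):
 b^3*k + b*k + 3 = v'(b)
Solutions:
 v(b) = C1 + b^4*k/4 + b^2*k/2 + 3*b


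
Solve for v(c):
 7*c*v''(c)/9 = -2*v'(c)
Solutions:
 v(c) = C1 + C2/c^(11/7)


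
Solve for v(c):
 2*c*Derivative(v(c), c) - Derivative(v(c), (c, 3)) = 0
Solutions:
 v(c) = C1 + Integral(C2*airyai(2^(1/3)*c) + C3*airybi(2^(1/3)*c), c)


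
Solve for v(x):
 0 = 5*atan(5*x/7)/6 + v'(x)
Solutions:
 v(x) = C1 - 5*x*atan(5*x/7)/6 + 7*log(25*x^2 + 49)/12


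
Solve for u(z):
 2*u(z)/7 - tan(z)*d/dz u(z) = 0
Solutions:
 u(z) = C1*sin(z)^(2/7)


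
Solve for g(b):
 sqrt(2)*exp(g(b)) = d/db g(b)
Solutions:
 g(b) = log(-1/(C1 + sqrt(2)*b))


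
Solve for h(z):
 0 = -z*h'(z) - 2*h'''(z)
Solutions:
 h(z) = C1 + Integral(C2*airyai(-2^(2/3)*z/2) + C3*airybi(-2^(2/3)*z/2), z)


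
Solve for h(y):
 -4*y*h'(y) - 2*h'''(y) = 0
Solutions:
 h(y) = C1 + Integral(C2*airyai(-2^(1/3)*y) + C3*airybi(-2^(1/3)*y), y)


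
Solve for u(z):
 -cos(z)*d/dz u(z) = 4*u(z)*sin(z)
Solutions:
 u(z) = C1*cos(z)^4


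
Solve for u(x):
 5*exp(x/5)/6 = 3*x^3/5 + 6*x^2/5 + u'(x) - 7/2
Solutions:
 u(x) = C1 - 3*x^4/20 - 2*x^3/5 + 7*x/2 + 25*exp(x/5)/6


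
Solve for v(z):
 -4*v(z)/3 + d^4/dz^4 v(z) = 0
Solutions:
 v(z) = C1*exp(-sqrt(2)*3^(3/4)*z/3) + C2*exp(sqrt(2)*3^(3/4)*z/3) + C3*sin(sqrt(2)*3^(3/4)*z/3) + C4*cos(sqrt(2)*3^(3/4)*z/3)


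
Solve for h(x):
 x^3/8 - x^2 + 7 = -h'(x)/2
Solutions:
 h(x) = C1 - x^4/16 + 2*x^3/3 - 14*x


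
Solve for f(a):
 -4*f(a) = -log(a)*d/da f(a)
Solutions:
 f(a) = C1*exp(4*li(a))


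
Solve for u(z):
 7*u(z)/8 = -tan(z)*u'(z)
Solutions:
 u(z) = C1/sin(z)^(7/8)


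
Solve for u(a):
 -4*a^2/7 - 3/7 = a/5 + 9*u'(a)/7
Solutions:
 u(a) = C1 - 4*a^3/27 - 7*a^2/90 - a/3


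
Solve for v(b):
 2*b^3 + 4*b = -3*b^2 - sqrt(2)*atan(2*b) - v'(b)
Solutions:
 v(b) = C1 - b^4/2 - b^3 - 2*b^2 - sqrt(2)*(b*atan(2*b) - log(4*b^2 + 1)/4)


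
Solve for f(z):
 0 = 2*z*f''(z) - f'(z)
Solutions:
 f(z) = C1 + C2*z^(3/2)


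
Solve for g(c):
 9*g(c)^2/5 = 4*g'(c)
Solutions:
 g(c) = -20/(C1 + 9*c)


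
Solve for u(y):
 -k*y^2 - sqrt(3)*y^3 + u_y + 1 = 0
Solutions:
 u(y) = C1 + k*y^3/3 + sqrt(3)*y^4/4 - y


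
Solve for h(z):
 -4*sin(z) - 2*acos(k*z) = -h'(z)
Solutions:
 h(z) = C1 + 2*Piecewise((z*acos(k*z) - sqrt(-k^2*z^2 + 1)/k, Ne(k, 0)), (pi*z/2, True)) - 4*cos(z)


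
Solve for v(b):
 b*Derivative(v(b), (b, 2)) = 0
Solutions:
 v(b) = C1 + C2*b


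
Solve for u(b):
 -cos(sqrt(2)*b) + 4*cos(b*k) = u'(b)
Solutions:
 u(b) = C1 - sqrt(2)*sin(sqrt(2)*b)/2 + 4*sin(b*k)/k


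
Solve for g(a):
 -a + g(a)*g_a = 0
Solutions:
 g(a) = -sqrt(C1 + a^2)
 g(a) = sqrt(C1 + a^2)


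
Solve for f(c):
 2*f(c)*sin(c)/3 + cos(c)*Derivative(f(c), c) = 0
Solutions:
 f(c) = C1*cos(c)^(2/3)


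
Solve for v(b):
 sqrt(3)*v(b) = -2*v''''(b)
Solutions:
 v(b) = (C1*sin(2^(1/4)*3^(1/8)*b/2) + C2*cos(2^(1/4)*3^(1/8)*b/2))*exp(-2^(1/4)*3^(1/8)*b/2) + (C3*sin(2^(1/4)*3^(1/8)*b/2) + C4*cos(2^(1/4)*3^(1/8)*b/2))*exp(2^(1/4)*3^(1/8)*b/2)


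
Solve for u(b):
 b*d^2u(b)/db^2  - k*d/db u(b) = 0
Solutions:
 u(b) = C1 + b^(re(k) + 1)*(C2*sin(log(b)*Abs(im(k))) + C3*cos(log(b)*im(k)))


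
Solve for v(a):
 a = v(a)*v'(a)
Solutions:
 v(a) = -sqrt(C1 + a^2)
 v(a) = sqrt(C1 + a^2)


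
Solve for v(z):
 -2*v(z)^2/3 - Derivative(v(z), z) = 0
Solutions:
 v(z) = 3/(C1 + 2*z)


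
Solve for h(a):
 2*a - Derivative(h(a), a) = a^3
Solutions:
 h(a) = C1 - a^4/4 + a^2


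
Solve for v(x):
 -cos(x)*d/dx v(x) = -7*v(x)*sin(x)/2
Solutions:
 v(x) = C1/cos(x)^(7/2)


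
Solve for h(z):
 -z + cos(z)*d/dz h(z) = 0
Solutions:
 h(z) = C1 + Integral(z/cos(z), z)


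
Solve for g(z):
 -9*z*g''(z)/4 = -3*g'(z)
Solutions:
 g(z) = C1 + C2*z^(7/3)


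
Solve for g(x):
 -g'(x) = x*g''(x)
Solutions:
 g(x) = C1 + C2*log(x)


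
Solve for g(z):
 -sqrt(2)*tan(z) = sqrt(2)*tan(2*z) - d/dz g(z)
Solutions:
 g(z) = C1 - sqrt(2)*log(cos(z)) - sqrt(2)*log(cos(2*z))/2


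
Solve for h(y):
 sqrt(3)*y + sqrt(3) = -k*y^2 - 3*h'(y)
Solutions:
 h(y) = C1 - k*y^3/9 - sqrt(3)*y^2/6 - sqrt(3)*y/3


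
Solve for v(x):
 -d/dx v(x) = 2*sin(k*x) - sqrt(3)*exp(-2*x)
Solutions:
 v(x) = C1 - sqrt(3)*exp(-2*x)/2 + 2*cos(k*x)/k


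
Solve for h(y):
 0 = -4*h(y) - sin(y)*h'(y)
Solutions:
 h(y) = C1*(cos(y)^2 + 2*cos(y) + 1)/(cos(y)^2 - 2*cos(y) + 1)


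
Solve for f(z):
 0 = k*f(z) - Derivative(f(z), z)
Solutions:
 f(z) = C1*exp(k*z)


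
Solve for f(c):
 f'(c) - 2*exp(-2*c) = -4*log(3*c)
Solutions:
 f(c) = C1 - 4*c*log(c) + 4*c*(1 - log(3)) - exp(-2*c)


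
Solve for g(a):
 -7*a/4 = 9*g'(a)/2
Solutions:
 g(a) = C1 - 7*a^2/36


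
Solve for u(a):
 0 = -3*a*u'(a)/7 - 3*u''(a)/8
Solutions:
 u(a) = C1 + C2*erf(2*sqrt(7)*a/7)


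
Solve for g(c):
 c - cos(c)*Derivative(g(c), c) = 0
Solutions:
 g(c) = C1 + Integral(c/cos(c), c)


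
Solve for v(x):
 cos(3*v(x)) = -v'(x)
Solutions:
 v(x) = -asin((C1 + exp(6*x))/(C1 - exp(6*x)))/3 + pi/3
 v(x) = asin((C1 + exp(6*x))/(C1 - exp(6*x)))/3


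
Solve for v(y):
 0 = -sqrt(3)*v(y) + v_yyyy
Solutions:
 v(y) = C1*exp(-3^(1/8)*y) + C2*exp(3^(1/8)*y) + C3*sin(3^(1/8)*y) + C4*cos(3^(1/8)*y)


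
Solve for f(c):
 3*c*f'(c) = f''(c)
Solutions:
 f(c) = C1 + C2*erfi(sqrt(6)*c/2)


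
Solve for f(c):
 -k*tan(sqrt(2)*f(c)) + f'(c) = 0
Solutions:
 f(c) = sqrt(2)*(pi - asin(C1*exp(sqrt(2)*c*k)))/2
 f(c) = sqrt(2)*asin(C1*exp(sqrt(2)*c*k))/2


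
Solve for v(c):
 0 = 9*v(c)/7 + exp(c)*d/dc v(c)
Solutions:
 v(c) = C1*exp(9*exp(-c)/7)


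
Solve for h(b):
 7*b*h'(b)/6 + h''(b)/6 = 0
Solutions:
 h(b) = C1 + C2*erf(sqrt(14)*b/2)


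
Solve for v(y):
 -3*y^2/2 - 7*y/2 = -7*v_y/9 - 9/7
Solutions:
 v(y) = C1 + 9*y^3/14 + 9*y^2/4 - 81*y/49


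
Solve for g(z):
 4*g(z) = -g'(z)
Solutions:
 g(z) = C1*exp(-4*z)


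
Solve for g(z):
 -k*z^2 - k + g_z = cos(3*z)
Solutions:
 g(z) = C1 + k*z^3/3 + k*z + sin(3*z)/3


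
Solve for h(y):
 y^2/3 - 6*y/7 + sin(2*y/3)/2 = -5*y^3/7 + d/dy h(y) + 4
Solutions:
 h(y) = C1 + 5*y^4/28 + y^3/9 - 3*y^2/7 - 4*y - 3*cos(2*y/3)/4


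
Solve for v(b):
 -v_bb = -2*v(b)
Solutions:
 v(b) = C1*exp(-sqrt(2)*b) + C2*exp(sqrt(2)*b)


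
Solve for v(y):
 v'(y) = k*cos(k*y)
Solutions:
 v(y) = C1 + sin(k*y)


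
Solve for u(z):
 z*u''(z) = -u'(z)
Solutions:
 u(z) = C1 + C2*log(z)


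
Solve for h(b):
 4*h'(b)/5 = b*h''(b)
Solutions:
 h(b) = C1 + C2*b^(9/5)


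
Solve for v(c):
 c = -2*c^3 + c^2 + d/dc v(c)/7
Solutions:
 v(c) = C1 + 7*c^4/2 - 7*c^3/3 + 7*c^2/2


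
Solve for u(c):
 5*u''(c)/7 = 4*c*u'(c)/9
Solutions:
 u(c) = C1 + C2*erfi(sqrt(70)*c/15)


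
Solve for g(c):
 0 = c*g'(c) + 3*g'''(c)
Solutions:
 g(c) = C1 + Integral(C2*airyai(-3^(2/3)*c/3) + C3*airybi(-3^(2/3)*c/3), c)


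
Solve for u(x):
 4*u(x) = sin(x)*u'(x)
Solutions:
 u(x) = C1*(cos(x)^2 - 2*cos(x) + 1)/(cos(x)^2 + 2*cos(x) + 1)


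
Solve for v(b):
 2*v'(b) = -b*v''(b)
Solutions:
 v(b) = C1 + C2/b


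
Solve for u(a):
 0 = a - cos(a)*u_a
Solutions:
 u(a) = C1 + Integral(a/cos(a), a)


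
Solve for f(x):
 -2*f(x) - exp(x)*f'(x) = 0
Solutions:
 f(x) = C1*exp(2*exp(-x))


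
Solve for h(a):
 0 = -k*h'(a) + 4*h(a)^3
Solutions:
 h(a) = -sqrt(2)*sqrt(-k/(C1*k + 4*a))/2
 h(a) = sqrt(2)*sqrt(-k/(C1*k + 4*a))/2


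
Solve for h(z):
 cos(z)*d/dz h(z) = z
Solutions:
 h(z) = C1 + Integral(z/cos(z), z)


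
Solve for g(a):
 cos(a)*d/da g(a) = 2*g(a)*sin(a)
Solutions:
 g(a) = C1/cos(a)^2


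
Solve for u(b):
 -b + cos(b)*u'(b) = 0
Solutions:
 u(b) = C1 + Integral(b/cos(b), b)


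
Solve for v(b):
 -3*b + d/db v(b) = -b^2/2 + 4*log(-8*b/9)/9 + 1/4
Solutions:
 v(b) = C1 - b^3/6 + 3*b^2/2 + 4*b*log(-b)/9 + b*(-32*log(3) - 7 + 48*log(2))/36


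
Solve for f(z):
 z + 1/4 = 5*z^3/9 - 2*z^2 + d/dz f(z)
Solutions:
 f(z) = C1 - 5*z^4/36 + 2*z^3/3 + z^2/2 + z/4


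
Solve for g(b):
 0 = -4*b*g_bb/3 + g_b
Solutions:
 g(b) = C1 + C2*b^(7/4)


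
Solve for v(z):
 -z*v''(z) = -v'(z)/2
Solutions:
 v(z) = C1 + C2*z^(3/2)


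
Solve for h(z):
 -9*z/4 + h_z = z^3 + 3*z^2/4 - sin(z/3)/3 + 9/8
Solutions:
 h(z) = C1 + z^4/4 + z^3/4 + 9*z^2/8 + 9*z/8 + cos(z/3)


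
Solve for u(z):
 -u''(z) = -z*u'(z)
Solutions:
 u(z) = C1 + C2*erfi(sqrt(2)*z/2)


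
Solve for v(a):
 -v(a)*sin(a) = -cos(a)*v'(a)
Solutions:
 v(a) = C1/cos(a)


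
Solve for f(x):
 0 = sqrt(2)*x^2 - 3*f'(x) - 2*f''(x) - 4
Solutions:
 f(x) = C1 + C2*exp(-3*x/2) + sqrt(2)*x^3/9 - 2*sqrt(2)*x^2/9 - 4*x/3 + 8*sqrt(2)*x/27


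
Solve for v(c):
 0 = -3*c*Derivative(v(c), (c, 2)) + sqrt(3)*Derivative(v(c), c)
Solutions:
 v(c) = C1 + C2*c^(sqrt(3)/3 + 1)


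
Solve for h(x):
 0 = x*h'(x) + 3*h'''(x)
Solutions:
 h(x) = C1 + Integral(C2*airyai(-3^(2/3)*x/3) + C3*airybi(-3^(2/3)*x/3), x)


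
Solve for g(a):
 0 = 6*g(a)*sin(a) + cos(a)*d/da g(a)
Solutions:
 g(a) = C1*cos(a)^6


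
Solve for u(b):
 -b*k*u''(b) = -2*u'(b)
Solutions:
 u(b) = C1 + b^(((re(k) + 2)*re(k) + im(k)^2)/(re(k)^2 + im(k)^2))*(C2*sin(2*log(b)*Abs(im(k))/(re(k)^2 + im(k)^2)) + C3*cos(2*log(b)*im(k)/(re(k)^2 + im(k)^2)))


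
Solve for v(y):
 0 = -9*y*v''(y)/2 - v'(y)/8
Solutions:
 v(y) = C1 + C2*y^(35/36)


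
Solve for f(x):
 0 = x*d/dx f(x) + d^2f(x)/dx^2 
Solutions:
 f(x) = C1 + C2*erf(sqrt(2)*x/2)


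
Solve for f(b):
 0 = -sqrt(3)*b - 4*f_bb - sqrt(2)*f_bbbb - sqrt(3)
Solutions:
 f(b) = C1 + C2*b + C3*sin(2^(3/4)*b) + C4*cos(2^(3/4)*b) - sqrt(3)*b^3/24 - sqrt(3)*b^2/8


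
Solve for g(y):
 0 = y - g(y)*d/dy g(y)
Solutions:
 g(y) = -sqrt(C1 + y^2)
 g(y) = sqrt(C1 + y^2)


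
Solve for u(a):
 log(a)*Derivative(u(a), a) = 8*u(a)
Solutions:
 u(a) = C1*exp(8*li(a))


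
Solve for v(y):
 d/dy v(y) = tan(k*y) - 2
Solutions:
 v(y) = C1 - 2*y + Piecewise((-log(cos(k*y))/k, Ne(k, 0)), (0, True))


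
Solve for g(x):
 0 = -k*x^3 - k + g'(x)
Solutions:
 g(x) = C1 + k*x^4/4 + k*x


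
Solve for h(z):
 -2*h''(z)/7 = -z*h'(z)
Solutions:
 h(z) = C1 + C2*erfi(sqrt(7)*z/2)


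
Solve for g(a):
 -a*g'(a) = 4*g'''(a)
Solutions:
 g(a) = C1 + Integral(C2*airyai(-2^(1/3)*a/2) + C3*airybi(-2^(1/3)*a/2), a)


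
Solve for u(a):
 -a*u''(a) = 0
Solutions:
 u(a) = C1 + C2*a


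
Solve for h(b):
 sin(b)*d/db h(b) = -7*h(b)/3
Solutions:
 h(b) = C1*(cos(b) + 1)^(7/6)/(cos(b) - 1)^(7/6)


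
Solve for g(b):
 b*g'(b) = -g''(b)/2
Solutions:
 g(b) = C1 + C2*erf(b)


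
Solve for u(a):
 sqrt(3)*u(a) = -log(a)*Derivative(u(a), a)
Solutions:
 u(a) = C1*exp(-sqrt(3)*li(a))


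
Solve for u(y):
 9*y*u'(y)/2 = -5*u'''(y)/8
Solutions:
 u(y) = C1 + Integral(C2*airyai(-30^(2/3)*y/5) + C3*airybi(-30^(2/3)*y/5), y)


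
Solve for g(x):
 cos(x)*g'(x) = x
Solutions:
 g(x) = C1 + Integral(x/cos(x), x)


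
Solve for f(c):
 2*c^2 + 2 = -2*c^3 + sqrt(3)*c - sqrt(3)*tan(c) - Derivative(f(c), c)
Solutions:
 f(c) = C1 - c^4/2 - 2*c^3/3 + sqrt(3)*c^2/2 - 2*c + sqrt(3)*log(cos(c))


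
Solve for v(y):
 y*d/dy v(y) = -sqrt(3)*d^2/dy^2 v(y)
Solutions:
 v(y) = C1 + C2*erf(sqrt(2)*3^(3/4)*y/6)


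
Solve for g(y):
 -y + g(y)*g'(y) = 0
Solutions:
 g(y) = -sqrt(C1 + y^2)
 g(y) = sqrt(C1 + y^2)


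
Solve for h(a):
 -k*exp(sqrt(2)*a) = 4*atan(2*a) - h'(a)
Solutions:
 h(a) = C1 + 4*a*atan(2*a) + sqrt(2)*k*exp(sqrt(2)*a)/2 - log(4*a^2 + 1)


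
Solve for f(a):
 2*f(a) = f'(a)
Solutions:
 f(a) = C1*exp(2*a)


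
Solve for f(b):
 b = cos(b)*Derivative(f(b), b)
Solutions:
 f(b) = C1 + Integral(b/cos(b), b)


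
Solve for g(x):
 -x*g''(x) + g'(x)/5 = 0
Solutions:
 g(x) = C1 + C2*x^(6/5)


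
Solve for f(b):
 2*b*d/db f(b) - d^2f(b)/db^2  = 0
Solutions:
 f(b) = C1 + C2*erfi(b)


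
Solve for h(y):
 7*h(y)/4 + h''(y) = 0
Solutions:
 h(y) = C1*sin(sqrt(7)*y/2) + C2*cos(sqrt(7)*y/2)


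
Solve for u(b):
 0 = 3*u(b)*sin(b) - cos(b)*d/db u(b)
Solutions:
 u(b) = C1/cos(b)^3


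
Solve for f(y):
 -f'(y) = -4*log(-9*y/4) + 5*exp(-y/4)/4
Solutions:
 f(y) = C1 + 4*y*log(-y) + 4*y*(-2*log(2) - 1 + 2*log(3)) + 5*exp(-y/4)
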